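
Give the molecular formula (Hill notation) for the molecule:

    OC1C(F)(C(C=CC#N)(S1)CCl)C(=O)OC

Heavy atoms from the SMILES: 9 C, 1 Cl, 1 F, 1 N, 3 O, 1 S.
Implicit hydrogens by atom environment:
  4 × C: no H
  3 × C: 1 H each → 3
  2 × O: no H
  1 × C: 3 H
  1 × C: 2 H
  1 × Cl: no H
  1 × F: no H
  1 × N: no H
  1 × O: 1 H
  1 × S: no H
  Total hydrogens = 9.
Molecular formula: C9H9ClFNO3S

C9H9ClFNO3S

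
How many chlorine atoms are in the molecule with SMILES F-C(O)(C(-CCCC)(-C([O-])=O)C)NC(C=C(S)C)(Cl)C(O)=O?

The symbol for chlorine appears 1 time in the SMILES.

1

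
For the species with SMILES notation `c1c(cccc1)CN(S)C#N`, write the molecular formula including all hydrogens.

Heavy atoms from the SMILES: 8 C, 2 N, 1 S.
Implicit hydrogens by atom environment:
  5 × C (aromatic): 1 H each → 5
  2 × N: no H
  1 × C: 2 H
  1 × C (aromatic): no H
  1 × C: no H
  1 × S: 1 H
  Total hydrogens = 8.
Molecular formula: C8H8N2S

C8H8N2S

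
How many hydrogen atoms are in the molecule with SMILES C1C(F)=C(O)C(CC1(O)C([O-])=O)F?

7

Hydrogens are implicit in SMILES; fill each atom to its normal valence:
  4 × C: no H
  2 × C: 2 H each → 4
  2 × F: no H
  2 × O: 1 H each → 2
  1 × C: 1 H
  1 × O: no H
  1 × O (charge -1): no H
  Total hydrogens = 7.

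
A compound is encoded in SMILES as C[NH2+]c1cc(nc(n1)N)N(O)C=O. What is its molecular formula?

C6H10N5O2+

Heavy atoms from the SMILES: 6 C, 5 N, 2 O.
Implicit hydrogens by atom environment:
  3 × C (aromatic): no H
  2 × N (aromatic): no H
  1 × C: 3 H
  1 × C (aromatic): 1 H
  1 × C: 1 H
  1 × N (charge +1): 2 H
  1 × N: 2 H
  1 × N: no H
  1 × O: 1 H
  1 × O: no H
  Total hydrogens = 10.
Net charge +1.
Molecular formula: C6H10N5O2+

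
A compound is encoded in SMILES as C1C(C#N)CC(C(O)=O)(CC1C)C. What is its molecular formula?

Heavy atoms from the SMILES: 10 C, 1 N, 2 O.
Implicit hydrogens by atom environment:
  3 × C: 2 H each → 6
  3 × C: no H
  2 × C: 3 H each → 6
  2 × C: 1 H each → 2
  1 × N: no H
  1 × O: 1 H
  1 × O: no H
  Total hydrogens = 15.
Molecular formula: C10H15NO2

C10H15NO2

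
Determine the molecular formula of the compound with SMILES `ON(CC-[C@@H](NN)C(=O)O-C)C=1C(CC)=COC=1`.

Heavy atoms from the SMILES: 11 C, 3 N, 4 O.
Implicit hydrogens by atom environment:
  3 × C: 2 H each → 6
  2 × C: 3 H each → 6
  2 × C (aromatic): 1 H each → 2
  2 × C (aromatic): no H
  2 × O: no H
  1 × C: 1 H
  1 × C: no H
  1 × N: 2 H
  1 × N: 1 H
  1 × N: no H
  1 × O: 1 H
  1 × O (aromatic): no H
  Total hydrogens = 19.
Molecular formula: C11H19N3O4

C11H19N3O4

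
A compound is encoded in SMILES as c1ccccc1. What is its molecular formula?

C6H6

Heavy atoms from the SMILES: 6 C.
Implicit hydrogens by atom environment:
  6 × C (aromatic): 1 H each → 6
  Total hydrogens = 6.
Molecular formula: C6H6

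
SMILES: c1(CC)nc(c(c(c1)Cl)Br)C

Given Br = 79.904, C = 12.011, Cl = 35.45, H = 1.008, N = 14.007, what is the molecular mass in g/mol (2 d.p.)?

Molecular formula: C8H9BrClN.
M = 1×79.904 + 8×12.011 + 1×35.45 + 9×1.008 + 1×14.007 = 234.52 g/mol.

234.52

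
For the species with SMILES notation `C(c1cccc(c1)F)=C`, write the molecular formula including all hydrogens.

C8H7F

Heavy atoms from the SMILES: 8 C, 1 F.
Implicit hydrogens by atom environment:
  4 × C (aromatic): 1 H each → 4
  2 × C (aromatic): no H
  1 × C: 2 H
  1 × C: 1 H
  1 × F: no H
  Total hydrogens = 7.
Molecular formula: C8H7F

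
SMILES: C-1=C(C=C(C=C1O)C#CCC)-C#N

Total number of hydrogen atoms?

9

Hydrogens are implicit in SMILES; fill each atom to its normal valence:
  3 × C (aromatic): 1 H each → 3
  3 × C (aromatic): no H
  3 × C: no H
  1 × C: 3 H
  1 × C: 2 H
  1 × N: no H
  1 × O: 1 H
  Total hydrogens = 9.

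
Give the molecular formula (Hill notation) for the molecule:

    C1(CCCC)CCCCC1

C10H20

Heavy atoms from the SMILES: 10 C.
Implicit hydrogens by atom environment:
  8 × C: 2 H each → 16
  1 × C: 3 H
  1 × C: 1 H
  Total hydrogens = 20.
Molecular formula: C10H20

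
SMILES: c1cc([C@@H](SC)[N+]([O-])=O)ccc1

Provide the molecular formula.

C8H9NO2S

Heavy atoms from the SMILES: 8 C, 1 N, 2 O, 1 S.
Implicit hydrogens by atom environment:
  5 × C (aromatic): 1 H each → 5
  1 × C: 3 H
  1 × C: 1 H
  1 × C (aromatic): no H
  1 × N (charge +1): no H
  1 × O: no H
  1 × O (charge -1): no H
  1 × S: no H
  Total hydrogens = 9.
Molecular formula: C8H9NO2S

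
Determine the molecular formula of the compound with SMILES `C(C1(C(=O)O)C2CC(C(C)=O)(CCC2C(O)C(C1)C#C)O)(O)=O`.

C16H20O7

Heavy atoms from the SMILES: 16 C, 7 O.
Implicit hydrogens by atom environment:
  6 × C: no H
  5 × C: 1 H each → 5
  4 × C: 2 H each → 8
  4 × O: 1 H each → 4
  3 × O: no H
  1 × C: 3 H
  Total hydrogens = 20.
Molecular formula: C16H20O7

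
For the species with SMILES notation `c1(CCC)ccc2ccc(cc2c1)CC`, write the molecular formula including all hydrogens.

Heavy atoms from the SMILES: 15 C.
Implicit hydrogens by atom environment:
  6 × C (aromatic): 1 H each → 6
  4 × C (aromatic): no H
  3 × C: 2 H each → 6
  2 × C: 3 H each → 6
  Total hydrogens = 18.
Molecular formula: C15H18

C15H18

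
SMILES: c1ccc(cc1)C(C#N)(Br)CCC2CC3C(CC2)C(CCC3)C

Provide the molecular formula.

C21H28BrN

Heavy atoms from the SMILES: 1 Br, 21 C, 1 N.
Implicit hydrogens by atom environment:
  8 × C: 2 H each → 16
  5 × C (aromatic): 1 H each → 5
  4 × C: 1 H each → 4
  2 × C: no H
  1 × Br: no H
  1 × C: 3 H
  1 × C (aromatic): no H
  1 × N: no H
  Total hydrogens = 28.
Molecular formula: C21H28BrN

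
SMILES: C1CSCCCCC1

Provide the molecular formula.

Heavy atoms from the SMILES: 7 C, 1 S.
Implicit hydrogens by atom environment:
  7 × C: 2 H each → 14
  1 × S: no H
  Total hydrogens = 14.
Molecular formula: C7H14S

C7H14S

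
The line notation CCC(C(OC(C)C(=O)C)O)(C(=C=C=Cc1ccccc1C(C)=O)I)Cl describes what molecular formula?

Heavy atoms from the SMILES: 20 C, 1 Cl, 1 I, 4 O.
Implicit hydrogens by atom environment:
  6 × C: no H
  4 × C: 3 H each → 12
  4 × C (aromatic): 1 H each → 4
  3 × C: 1 H each → 3
  3 × O: no H
  2 × C (aromatic): no H
  1 × C: 2 H
  1 × Cl: no H
  1 × I: no H
  1 × O: 1 H
  Total hydrogens = 22.
Molecular formula: C20H22ClIO4

C20H22ClIO4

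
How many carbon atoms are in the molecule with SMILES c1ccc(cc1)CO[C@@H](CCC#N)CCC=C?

The symbol for carbon appears 15 times in the SMILES. Lowercase c denotes aromatic carbon and counts toward C.

15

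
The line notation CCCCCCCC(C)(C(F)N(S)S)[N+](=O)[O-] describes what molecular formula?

C10H21FN2O2S2

Heavy atoms from the SMILES: 10 C, 1 F, 2 N, 2 O, 2 S.
Implicit hydrogens by atom environment:
  6 × C: 2 H each → 12
  2 × C: 3 H each → 6
  2 × S: 1 H each → 2
  1 × C: 1 H
  1 × C: no H
  1 × F: no H
  1 × N: no H
  1 × N (charge +1): no H
  1 × O: no H
  1 × O (charge -1): no H
  Total hydrogens = 21.
Molecular formula: C10H21FN2O2S2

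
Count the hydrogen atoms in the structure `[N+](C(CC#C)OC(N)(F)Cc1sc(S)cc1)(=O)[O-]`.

11

Hydrogens are implicit in SMILES; fill each atom to its normal valence:
  2 × C: 2 H each → 4
  2 × C (aromatic): 1 H each → 2
  2 × C: 1 H each → 2
  2 × C (aromatic): no H
  2 × C: no H
  2 × O: no H
  1 × F: no H
  1 × N: 2 H
  1 × N (charge +1): no H
  1 × O (charge -1): no H
  1 × S: 1 H
  1 × S (aromatic): no H
  Total hydrogens = 11.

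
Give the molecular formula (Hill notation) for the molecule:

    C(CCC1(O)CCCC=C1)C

Heavy atoms from the SMILES: 10 C, 1 O.
Implicit hydrogens by atom environment:
  6 × C: 2 H each → 12
  2 × C: 1 H each → 2
  1 × C: 3 H
  1 × C: no H
  1 × O: 1 H
  Total hydrogens = 18.
Molecular formula: C10H18O

C10H18O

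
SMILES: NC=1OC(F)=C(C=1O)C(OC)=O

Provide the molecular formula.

C6H6FNO4

Heavy atoms from the SMILES: 6 C, 1 F, 1 N, 4 O.
Implicit hydrogens by atom environment:
  4 × C (aromatic): no H
  2 × O: no H
  1 × C: 3 H
  1 × C: no H
  1 × F: no H
  1 × N: 2 H
  1 × O: 1 H
  1 × O (aromatic): no H
  Total hydrogens = 6.
Molecular formula: C6H6FNO4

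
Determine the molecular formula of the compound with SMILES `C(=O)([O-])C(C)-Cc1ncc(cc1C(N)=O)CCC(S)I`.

Heavy atoms from the SMILES: 13 C, 1 I, 2 N, 3 O, 1 S.
Implicit hydrogens by atom environment:
  3 × C: 2 H each → 6
  3 × C (aromatic): no H
  2 × C (aromatic): 1 H each → 2
  2 × C: 1 H each → 2
  2 × C: no H
  2 × O: no H
  1 × C: 3 H
  1 × I: no H
  1 × N: 2 H
  1 × N (aromatic): no H
  1 × O (charge -1): no H
  1 × S: 1 H
  Total hydrogens = 16.
Net charge -1.
Molecular formula: C13H16IN2O3S-

C13H16IN2O3S-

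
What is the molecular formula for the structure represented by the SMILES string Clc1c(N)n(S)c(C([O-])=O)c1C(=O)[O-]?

Heavy atoms from the SMILES: 6 C, 1 Cl, 2 N, 4 O, 1 S.
Implicit hydrogens by atom environment:
  4 × C (aromatic): no H
  2 × C: no H
  2 × O: no H
  2 × O (charge -1): no H
  1 × Cl: no H
  1 × N: 2 H
  1 × N (aromatic): no H
  1 × S: 1 H
  Total hydrogens = 3.
Net charge -2.
Molecular formula: [C6H3ClN2O4S]2-

[C6H3ClN2O4S]2-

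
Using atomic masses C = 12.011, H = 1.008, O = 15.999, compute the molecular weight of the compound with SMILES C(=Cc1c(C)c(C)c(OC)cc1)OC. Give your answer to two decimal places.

Molecular formula: C12H16O2.
M = 12×12.011 + 16×1.008 + 2×15.999 = 192.26 g/mol.

192.26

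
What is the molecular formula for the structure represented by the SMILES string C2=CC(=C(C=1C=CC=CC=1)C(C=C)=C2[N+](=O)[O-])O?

Heavy atoms from the SMILES: 14 C, 1 N, 3 O.
Implicit hydrogens by atom environment:
  7 × C (aromatic): 1 H each → 7
  5 × C (aromatic): no H
  1 × C: 2 H
  1 × C: 1 H
  1 × N (charge +1): no H
  1 × O: 1 H
  1 × O: no H
  1 × O (charge -1): no H
  Total hydrogens = 11.
Molecular formula: C14H11NO3

C14H11NO3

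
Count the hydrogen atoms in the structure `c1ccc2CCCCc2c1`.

Hydrogens are implicit in SMILES; fill each atom to its normal valence:
  4 × C: 2 H each → 8
  4 × C (aromatic): 1 H each → 4
  2 × C (aromatic): no H
  Total hydrogens = 12.

12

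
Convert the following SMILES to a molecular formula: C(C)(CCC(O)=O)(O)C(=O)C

C7H12O4

Heavy atoms from the SMILES: 7 C, 4 O.
Implicit hydrogens by atom environment:
  3 × C: no H
  2 × C: 3 H each → 6
  2 × C: 2 H each → 4
  2 × O: 1 H each → 2
  2 × O: no H
  Total hydrogens = 12.
Molecular formula: C7H12O4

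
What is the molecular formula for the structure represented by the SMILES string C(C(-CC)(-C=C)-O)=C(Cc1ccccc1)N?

C14H19NO

Heavy atoms from the SMILES: 14 C, 1 N, 1 O.
Implicit hydrogens by atom environment:
  5 × C (aromatic): 1 H each → 5
  3 × C: 2 H each → 6
  2 × C: 1 H each → 2
  2 × C: no H
  1 × C: 3 H
  1 × C (aromatic): no H
  1 × N: 2 H
  1 × O: 1 H
  Total hydrogens = 19.
Molecular formula: C14H19NO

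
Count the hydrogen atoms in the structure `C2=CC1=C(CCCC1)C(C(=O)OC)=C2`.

14

Hydrogens are implicit in SMILES; fill each atom to its normal valence:
  4 × C: 2 H each → 8
  3 × C (aromatic): 1 H each → 3
  3 × C (aromatic): no H
  2 × O: no H
  1 × C: 3 H
  1 × C: no H
  Total hydrogens = 14.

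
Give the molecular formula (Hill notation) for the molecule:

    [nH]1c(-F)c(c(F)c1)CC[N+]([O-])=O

Heavy atoms from the SMILES: 6 C, 2 F, 2 N, 2 O.
Implicit hydrogens by atom environment:
  3 × C (aromatic): no H
  2 × C: 2 H each → 4
  2 × F: no H
  1 × C (aromatic): 1 H
  1 × N (aromatic): 1 H
  1 × N (charge +1): no H
  1 × O: no H
  1 × O (charge -1): no H
  Total hydrogens = 6.
Molecular formula: C6H6F2N2O2

C6H6F2N2O2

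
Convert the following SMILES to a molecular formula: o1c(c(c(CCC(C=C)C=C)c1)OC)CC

C14H20O2

Heavy atoms from the SMILES: 14 C, 2 O.
Implicit hydrogens by atom environment:
  5 × C: 2 H each → 10
  3 × C: 1 H each → 3
  3 × C (aromatic): no H
  2 × C: 3 H each → 6
  1 × C (aromatic): 1 H
  1 × O (aromatic): no H
  1 × O: no H
  Total hydrogens = 20.
Molecular formula: C14H20O2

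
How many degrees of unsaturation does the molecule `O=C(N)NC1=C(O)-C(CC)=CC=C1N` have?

5

Molecular formula from the SMILES: C9H13N3O2.
DoU = (2C + 2 + N − H − X)/2 = (2·9 + 2 + 3 − 13 − 0)/2 = 10/2 = 5.
(Structurally: 1 ring(s) + 4 π bond(s) = 5.)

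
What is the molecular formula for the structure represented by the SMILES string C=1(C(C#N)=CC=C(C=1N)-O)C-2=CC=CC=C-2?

C13H10N2O

Heavy atoms from the SMILES: 13 C, 2 N, 1 O.
Implicit hydrogens by atom environment:
  7 × C (aromatic): 1 H each → 7
  5 × C (aromatic): no H
  1 × C: no H
  1 × N: 2 H
  1 × N: no H
  1 × O: 1 H
  Total hydrogens = 10.
Molecular formula: C13H10N2O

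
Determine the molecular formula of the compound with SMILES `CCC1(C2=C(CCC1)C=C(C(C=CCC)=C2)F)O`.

C16H21FO

Heavy atoms from the SMILES: 16 C, 1 F, 1 O.
Implicit hydrogens by atom environment:
  5 × C: 2 H each → 10
  4 × C (aromatic): no H
  2 × C: 3 H each → 6
  2 × C (aromatic): 1 H each → 2
  2 × C: 1 H each → 2
  1 × C: no H
  1 × F: no H
  1 × O: 1 H
  Total hydrogens = 21.
Molecular formula: C16H21FO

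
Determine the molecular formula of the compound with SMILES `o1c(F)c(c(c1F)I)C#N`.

Heavy atoms from the SMILES: 5 C, 2 F, 1 I, 1 N, 1 O.
Implicit hydrogens by atom environment:
  4 × C (aromatic): no H
  2 × F: no H
  1 × C: no H
  1 × I: no H
  1 × N: no H
  1 × O (aromatic): no H
  Total hydrogens = 0.
Molecular formula: C5F2INO

C5F2INO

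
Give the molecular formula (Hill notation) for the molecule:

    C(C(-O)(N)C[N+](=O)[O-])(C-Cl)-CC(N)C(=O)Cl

C7H13Cl2N3O4

Heavy atoms from the SMILES: 7 C, 2 Cl, 3 N, 4 O.
Implicit hydrogens by atom environment:
  3 × C: 2 H each → 6
  2 × C: 1 H each → 2
  2 × C: no H
  2 × Cl: no H
  2 × N: 2 H each → 4
  2 × O: no H
  1 × N (charge +1): no H
  1 × O: 1 H
  1 × O (charge -1): no H
  Total hydrogens = 13.
Molecular formula: C7H13Cl2N3O4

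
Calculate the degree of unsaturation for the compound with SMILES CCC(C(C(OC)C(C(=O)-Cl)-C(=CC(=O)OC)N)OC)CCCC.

3

Molecular formula from the SMILES: C17H30ClNO5.
DoU = (2C + 2 + N − H − X)/2 = (2·17 + 2 + 1 − 30 − 1)/2 = 6/2 = 3.
(Structurally: 0 ring(s) + 3 π bond(s) = 3.)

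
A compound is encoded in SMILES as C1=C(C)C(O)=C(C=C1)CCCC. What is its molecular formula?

C11H16O

Heavy atoms from the SMILES: 11 C, 1 O.
Implicit hydrogens by atom environment:
  3 × C: 2 H each → 6
  3 × C (aromatic): 1 H each → 3
  3 × C (aromatic): no H
  2 × C: 3 H each → 6
  1 × O: 1 H
  Total hydrogens = 16.
Molecular formula: C11H16O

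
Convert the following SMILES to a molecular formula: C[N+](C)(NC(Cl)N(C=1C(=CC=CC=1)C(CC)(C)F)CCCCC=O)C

Heavy atoms from the SMILES: 19 C, 1 Cl, 1 F, 3 N, 1 O.
Implicit hydrogens by atom environment:
  5 × C: 3 H each → 15
  5 × C: 2 H each → 10
  4 × C (aromatic): 1 H each → 4
  2 × C: 1 H each → 2
  2 × C (aromatic): no H
  1 × C: no H
  1 × Cl: no H
  1 × F: no H
  1 × N: 1 H
  1 × N: no H
  1 × N (charge +1): no H
  1 × O: no H
  Total hydrogens = 32.
Net charge +1.
Molecular formula: C19H32ClFN3O+

C19H32ClFN3O+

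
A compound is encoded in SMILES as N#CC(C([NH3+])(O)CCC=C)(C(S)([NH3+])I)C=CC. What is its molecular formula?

Heavy atoms from the SMILES: 11 C, 1 I, 3 N, 1 O, 1 S.
Implicit hydrogens by atom environment:
  4 × C: no H
  3 × C: 2 H each → 6
  3 × C: 1 H each → 3
  2 × N (charge +1): 3 H each → 6
  1 × C: 3 H
  1 × I: no H
  1 × N: no H
  1 × O: 1 H
  1 × S: 1 H
  Total hydrogens = 20.
Net charge +2.
Molecular formula: [C11H20IN3OS]2+

[C11H20IN3OS]2+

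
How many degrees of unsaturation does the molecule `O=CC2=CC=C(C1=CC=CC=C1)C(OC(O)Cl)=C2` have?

9

Molecular formula from the SMILES: C14H11ClO3.
DoU = (2C + 2 + N − H − X)/2 = (2·14 + 2 + 0 − 11 − 1)/2 = 18/2 = 9.
(Structurally: 2 ring(s) + 7 π bond(s) = 9.)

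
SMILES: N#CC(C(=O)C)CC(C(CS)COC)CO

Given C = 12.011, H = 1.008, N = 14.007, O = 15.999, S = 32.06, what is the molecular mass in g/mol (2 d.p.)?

245.34

Molecular formula: C11H19NO3S.
M = 11×12.011 + 19×1.008 + 1×14.007 + 3×15.999 + 1×32.06 = 245.34 g/mol.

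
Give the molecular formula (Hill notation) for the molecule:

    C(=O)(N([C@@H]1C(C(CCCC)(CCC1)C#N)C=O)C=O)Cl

C14H19ClN2O3

Heavy atoms from the SMILES: 14 C, 1 Cl, 2 N, 3 O.
Implicit hydrogens by atom environment:
  6 × C: 2 H each → 12
  4 × C: 1 H each → 4
  3 × C: no H
  3 × O: no H
  2 × N: no H
  1 × C: 3 H
  1 × Cl: no H
  Total hydrogens = 19.
Molecular formula: C14H19ClN2O3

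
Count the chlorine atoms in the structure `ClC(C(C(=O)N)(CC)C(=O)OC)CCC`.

The symbol for chlorine appears 1 time in the SMILES.

1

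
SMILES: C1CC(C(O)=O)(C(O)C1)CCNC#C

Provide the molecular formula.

Heavy atoms from the SMILES: 10 C, 1 N, 3 O.
Implicit hydrogens by atom environment:
  5 × C: 2 H each → 10
  3 × C: no H
  2 × C: 1 H each → 2
  2 × O: 1 H each → 2
  1 × N: 1 H
  1 × O: no H
  Total hydrogens = 15.
Molecular formula: C10H15NO3

C10H15NO3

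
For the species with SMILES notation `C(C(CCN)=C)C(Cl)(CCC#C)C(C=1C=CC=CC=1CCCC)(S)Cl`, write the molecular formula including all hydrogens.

C21H29Cl2NS

Heavy atoms from the SMILES: 21 C, 2 Cl, 1 N, 1 S.
Implicit hydrogens by atom environment:
  9 × C: 2 H each → 18
  4 × C (aromatic): 1 H each → 4
  4 × C: no H
  2 × C (aromatic): no H
  2 × Cl: no H
  1 × C: 3 H
  1 × C: 1 H
  1 × N: 2 H
  1 × S: 1 H
  Total hydrogens = 29.
Molecular formula: C21H29Cl2NS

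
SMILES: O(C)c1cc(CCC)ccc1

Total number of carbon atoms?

10

The symbol for carbon appears 10 times in the SMILES. Lowercase c denotes aromatic carbon and counts toward C.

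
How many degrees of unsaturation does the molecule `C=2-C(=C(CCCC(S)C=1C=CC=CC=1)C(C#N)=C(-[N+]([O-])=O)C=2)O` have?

11

Molecular formula from the SMILES: C17H16N2O3S.
DoU = (2C + 2 + N − H − X)/2 = (2·17 + 2 + 2 − 16 − 0)/2 = 22/2 = 11.
(Structurally: 2 ring(s) + 9 π bond(s) = 11.)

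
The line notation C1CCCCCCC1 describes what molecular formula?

Heavy atoms from the SMILES: 8 C.
Implicit hydrogens by atom environment:
  8 × C: 2 H each → 16
  Total hydrogens = 16.
Molecular formula: C8H16

C8H16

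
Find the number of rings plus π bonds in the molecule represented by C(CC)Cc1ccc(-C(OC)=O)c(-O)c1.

5

Molecular formula from the SMILES: C12H16O3.
DoU = (2C + 2 + N − H − X)/2 = (2·12 + 2 + 0 − 16 − 0)/2 = 10/2 = 5.
(Structurally: 1 ring(s) + 4 π bond(s) = 5.)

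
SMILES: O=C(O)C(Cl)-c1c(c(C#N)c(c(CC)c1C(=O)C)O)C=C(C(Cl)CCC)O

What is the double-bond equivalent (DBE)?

Molecular formula from the SMILES: C19H21Cl2NO5.
DoU = (2C + 2 + N − H − X)/2 = (2·19 + 2 + 1 − 21 − 2)/2 = 18/2 = 9.
(Structurally: 1 ring(s) + 8 π bond(s) = 9.)

9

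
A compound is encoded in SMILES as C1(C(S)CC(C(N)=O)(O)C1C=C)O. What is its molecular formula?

C8H13NO3S

Heavy atoms from the SMILES: 8 C, 1 N, 3 O, 1 S.
Implicit hydrogens by atom environment:
  4 × C: 1 H each → 4
  2 × C: 2 H each → 4
  2 × C: no H
  2 × O: 1 H each → 2
  1 × N: 2 H
  1 × O: no H
  1 × S: 1 H
  Total hydrogens = 13.
Molecular formula: C8H13NO3S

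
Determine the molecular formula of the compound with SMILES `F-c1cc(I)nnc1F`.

Heavy atoms from the SMILES: 4 C, 2 F, 1 I, 2 N.
Implicit hydrogens by atom environment:
  3 × C (aromatic): no H
  2 × F: no H
  2 × N (aromatic): no H
  1 × C (aromatic): 1 H
  1 × I: no H
  Total hydrogens = 1.
Molecular formula: C4HF2IN2

C4HF2IN2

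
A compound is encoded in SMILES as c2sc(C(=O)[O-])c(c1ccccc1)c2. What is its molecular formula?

C11H7O2S-

Heavy atoms from the SMILES: 11 C, 2 O, 1 S.
Implicit hydrogens by atom environment:
  7 × C (aromatic): 1 H each → 7
  3 × C (aromatic): no H
  1 × C: no H
  1 × O: no H
  1 × O (charge -1): no H
  1 × S (aromatic): no H
  Total hydrogens = 7.
Net charge -1.
Molecular formula: C11H7O2S-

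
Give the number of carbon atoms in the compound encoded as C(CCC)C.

5

The symbol for carbon appears 5 times in the SMILES.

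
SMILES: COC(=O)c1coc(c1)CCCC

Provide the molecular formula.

Heavy atoms from the SMILES: 10 C, 3 O.
Implicit hydrogens by atom environment:
  3 × C: 2 H each → 6
  2 × C: 3 H each → 6
  2 × C (aromatic): 1 H each → 2
  2 × C (aromatic): no H
  2 × O: no H
  1 × C: no H
  1 × O (aromatic): no H
  Total hydrogens = 14.
Molecular formula: C10H14O3

C10H14O3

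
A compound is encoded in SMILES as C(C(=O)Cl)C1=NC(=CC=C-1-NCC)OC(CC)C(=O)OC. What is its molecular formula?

C14H19ClN2O4

Heavy atoms from the SMILES: 14 C, 1 Cl, 2 N, 4 O.
Implicit hydrogens by atom environment:
  4 × O: no H
  3 × C: 3 H each → 9
  3 × C: 2 H each → 6
  3 × C (aromatic): no H
  2 × C (aromatic): 1 H each → 2
  2 × C: no H
  1 × C: 1 H
  1 × Cl: no H
  1 × N: 1 H
  1 × N (aromatic): no H
  Total hydrogens = 19.
Molecular formula: C14H19ClN2O4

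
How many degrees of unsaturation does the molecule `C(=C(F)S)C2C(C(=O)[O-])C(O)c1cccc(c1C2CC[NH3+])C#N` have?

9

Molecular formula from the SMILES: C16H17FN2O3S.
DoU = (2C + 2 + N − H − X)/2 = (2·16 + 2 + 2 − 17 − 1)/2 = 18/2 = 9.
(Structurally: 2 ring(s) + 7 π bond(s) = 9.)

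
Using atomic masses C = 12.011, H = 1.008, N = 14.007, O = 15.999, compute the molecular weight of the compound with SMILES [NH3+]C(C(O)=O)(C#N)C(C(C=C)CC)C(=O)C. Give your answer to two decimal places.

Molecular formula: C11H17N2O3+.
M = 11×12.011 + 17×1.008 + 2×14.007 + 3×15.999 = 225.27 g/mol.

225.27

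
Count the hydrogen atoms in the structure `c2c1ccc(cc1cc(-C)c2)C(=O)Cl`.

9

Hydrogens are implicit in SMILES; fill each atom to its normal valence:
  6 × C (aromatic): 1 H each → 6
  4 × C (aromatic): no H
  1 × C: 3 H
  1 × C: no H
  1 × Cl: no H
  1 × O: no H
  Total hydrogens = 9.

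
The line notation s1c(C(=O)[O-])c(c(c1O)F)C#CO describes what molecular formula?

C7H2FO4S-

Heavy atoms from the SMILES: 7 C, 1 F, 4 O, 1 S.
Implicit hydrogens by atom environment:
  4 × C (aromatic): no H
  3 × C: no H
  2 × O: 1 H each → 2
  1 × F: no H
  1 × O: no H
  1 × O (charge -1): no H
  1 × S (aromatic): no H
  Total hydrogens = 2.
Net charge -1.
Molecular formula: C7H2FO4S-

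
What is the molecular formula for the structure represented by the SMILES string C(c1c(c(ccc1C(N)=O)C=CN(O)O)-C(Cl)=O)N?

C11H12ClN3O4

Heavy atoms from the SMILES: 11 C, 1 Cl, 3 N, 4 O.
Implicit hydrogens by atom environment:
  4 × C (aromatic): no H
  2 × C (aromatic): 1 H each → 2
  2 × C: 1 H each → 2
  2 × C: no H
  2 × N: 2 H each → 4
  2 × O: 1 H each → 2
  2 × O: no H
  1 × C: 2 H
  1 × Cl: no H
  1 × N: no H
  Total hydrogens = 12.
Molecular formula: C11H12ClN3O4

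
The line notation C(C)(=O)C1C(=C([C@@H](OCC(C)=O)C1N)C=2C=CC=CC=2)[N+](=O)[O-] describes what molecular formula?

Heavy atoms from the SMILES: 16 C, 2 N, 5 O.
Implicit hydrogens by atom environment:
  5 × C (aromatic): 1 H each → 5
  4 × C: no H
  4 × O: no H
  3 × C: 1 H each → 3
  2 × C: 3 H each → 6
  1 × C: 2 H
  1 × C (aromatic): no H
  1 × N: 2 H
  1 × N (charge +1): no H
  1 × O (charge -1): no H
  Total hydrogens = 18.
Molecular formula: C16H18N2O5

C16H18N2O5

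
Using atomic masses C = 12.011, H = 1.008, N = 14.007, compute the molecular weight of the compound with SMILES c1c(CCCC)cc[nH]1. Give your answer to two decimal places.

Molecular formula: C8H13N.
M = 8×12.011 + 13×1.008 + 1×14.007 = 123.20 g/mol.

123.20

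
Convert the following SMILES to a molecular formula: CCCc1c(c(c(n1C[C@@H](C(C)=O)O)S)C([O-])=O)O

Heavy atoms from the SMILES: 12 C, 1 N, 5 O, 1 S.
Implicit hydrogens by atom environment:
  4 × C (aromatic): no H
  3 × C: 2 H each → 6
  2 × C: 3 H each → 6
  2 × C: no H
  2 × O: 1 H each → 2
  2 × O: no H
  1 × C: 1 H
  1 × N (aromatic): no H
  1 × O (charge -1): no H
  1 × S: 1 H
  Total hydrogens = 16.
Net charge -1.
Molecular formula: C12H16NO5S-

C12H16NO5S-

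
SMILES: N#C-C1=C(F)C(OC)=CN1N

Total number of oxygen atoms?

1

The symbol for oxygen appears 1 time in the SMILES.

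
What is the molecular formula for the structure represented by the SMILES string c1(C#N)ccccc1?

Heavy atoms from the SMILES: 7 C, 1 N.
Implicit hydrogens by atom environment:
  5 × C (aromatic): 1 H each → 5
  1 × C (aromatic): no H
  1 × C: no H
  1 × N: no H
  Total hydrogens = 5.
Molecular formula: C7H5N

C7H5N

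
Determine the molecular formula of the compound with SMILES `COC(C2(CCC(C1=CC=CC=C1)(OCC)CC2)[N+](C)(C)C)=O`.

C19H30NO3+

Heavy atoms from the SMILES: 19 C, 1 N, 3 O.
Implicit hydrogens by atom environment:
  5 × C: 3 H each → 15
  5 × C: 2 H each → 10
  5 × C (aromatic): 1 H each → 5
  3 × C: no H
  3 × O: no H
  1 × C (aromatic): no H
  1 × N (charge +1): no H
  Total hydrogens = 30.
Net charge +1.
Molecular formula: C19H30NO3+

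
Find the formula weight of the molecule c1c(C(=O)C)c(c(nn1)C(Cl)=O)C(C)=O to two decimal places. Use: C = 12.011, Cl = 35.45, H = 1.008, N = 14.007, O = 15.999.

226.62

Molecular formula: C9H7ClN2O3.
M = 9×12.011 + 1×35.45 + 7×1.008 + 2×14.007 + 3×15.999 = 226.62 g/mol.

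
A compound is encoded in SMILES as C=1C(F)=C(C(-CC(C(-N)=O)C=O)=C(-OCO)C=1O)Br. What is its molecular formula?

Heavy atoms from the SMILES: 1 Br, 11 C, 1 F, 1 N, 5 O.
Implicit hydrogens by atom environment:
  5 × C (aromatic): no H
  3 × O: no H
  2 × C: 2 H each → 4
  2 × C: 1 H each → 2
  2 × O: 1 H each → 2
  1 × Br: no H
  1 × C (aromatic): 1 H
  1 × C: no H
  1 × F: no H
  1 × N: 2 H
  Total hydrogens = 11.
Molecular formula: C11H11BrFNO5

C11H11BrFNO5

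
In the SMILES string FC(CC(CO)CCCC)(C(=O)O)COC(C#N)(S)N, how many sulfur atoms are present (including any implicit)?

The symbol for sulfur appears 1 time in the SMILES.

1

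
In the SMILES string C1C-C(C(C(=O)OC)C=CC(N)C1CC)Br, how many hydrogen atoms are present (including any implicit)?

20

Hydrogens are implicit in SMILES; fill each atom to its normal valence:
  6 × C: 1 H each → 6
  3 × C: 2 H each → 6
  2 × C: 3 H each → 6
  2 × O: no H
  1 × Br: no H
  1 × C: no H
  1 × N: 2 H
  Total hydrogens = 20.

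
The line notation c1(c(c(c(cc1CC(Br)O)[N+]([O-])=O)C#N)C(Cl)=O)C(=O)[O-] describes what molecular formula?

C11H5BrClN2O6-

Heavy atoms from the SMILES: 1 Br, 11 C, 1 Cl, 2 N, 6 O.
Implicit hydrogens by atom environment:
  5 × C (aromatic): no H
  3 × C: no H
  3 × O: no H
  2 × O (charge -1): no H
  1 × Br: no H
  1 × C: 2 H
  1 × C (aromatic): 1 H
  1 × C: 1 H
  1 × Cl: no H
  1 × N: no H
  1 × N (charge +1): no H
  1 × O: 1 H
  Total hydrogens = 5.
Net charge -1.
Molecular formula: C11H5BrClN2O6-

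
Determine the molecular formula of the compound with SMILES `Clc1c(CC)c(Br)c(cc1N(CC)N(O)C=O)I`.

Heavy atoms from the SMILES: 1 Br, 11 C, 1 Cl, 1 I, 2 N, 2 O.
Implicit hydrogens by atom environment:
  5 × C (aromatic): no H
  2 × C: 3 H each → 6
  2 × C: 2 H each → 4
  2 × N: no H
  1 × Br: no H
  1 × C (aromatic): 1 H
  1 × C: 1 H
  1 × Cl: no H
  1 × I: no H
  1 × O: 1 H
  1 × O: no H
  Total hydrogens = 13.
Molecular formula: C11H13BrClIN2O2

C11H13BrClIN2O2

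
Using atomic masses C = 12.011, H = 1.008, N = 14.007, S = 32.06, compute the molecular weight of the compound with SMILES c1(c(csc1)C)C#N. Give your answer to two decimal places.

Molecular formula: C6H5NS.
M = 6×12.011 + 5×1.008 + 1×14.007 + 1×32.06 = 123.17 g/mol.

123.17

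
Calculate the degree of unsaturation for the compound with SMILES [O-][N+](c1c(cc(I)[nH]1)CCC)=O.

Molecular formula from the SMILES: C7H9IN2O2.
DoU = (2C + 2 + N − H − X)/2 = (2·7 + 2 + 2 − 9 − 1)/2 = 8/2 = 4.
(Structurally: 1 ring(s) + 3 π bond(s) = 4.)

4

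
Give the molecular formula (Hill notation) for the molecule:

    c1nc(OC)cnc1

Heavy atoms from the SMILES: 5 C, 2 N, 1 O.
Implicit hydrogens by atom environment:
  3 × C (aromatic): 1 H each → 3
  2 × N (aromatic): no H
  1 × C: 3 H
  1 × C (aromatic): no H
  1 × O: no H
  Total hydrogens = 6.
Molecular formula: C5H6N2O

C5H6N2O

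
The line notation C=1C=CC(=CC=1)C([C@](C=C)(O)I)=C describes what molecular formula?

C11H11IO

Heavy atoms from the SMILES: 11 C, 1 I, 1 O.
Implicit hydrogens by atom environment:
  5 × C (aromatic): 1 H each → 5
  2 × C: 2 H each → 4
  2 × C: no H
  1 × C: 1 H
  1 × C (aromatic): no H
  1 × I: no H
  1 × O: 1 H
  Total hydrogens = 11.
Molecular formula: C11H11IO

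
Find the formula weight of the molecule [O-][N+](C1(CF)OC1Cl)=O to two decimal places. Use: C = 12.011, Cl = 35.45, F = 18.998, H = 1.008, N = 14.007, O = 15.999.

Molecular formula: C3H3ClFNO3.
M = 3×12.011 + 1×35.45 + 1×18.998 + 3×1.008 + 1×14.007 + 3×15.999 = 155.51 g/mol.

155.51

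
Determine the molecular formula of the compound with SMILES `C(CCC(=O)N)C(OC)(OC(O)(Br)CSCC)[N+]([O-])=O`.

Heavy atoms from the SMILES: 1 Br, 10 C, 2 N, 6 O, 1 S.
Implicit hydrogens by atom environment:
  5 × C: 2 H each → 10
  4 × O: no H
  3 × C: no H
  2 × C: 3 H each → 6
  1 × Br: no H
  1 × N: 2 H
  1 × N (charge +1): no H
  1 × O: 1 H
  1 × O (charge -1): no H
  1 × S: no H
  Total hydrogens = 19.
Molecular formula: C10H19BrN2O6S

C10H19BrN2O6S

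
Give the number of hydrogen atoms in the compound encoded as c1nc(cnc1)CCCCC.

14

Hydrogens are implicit in SMILES; fill each atom to its normal valence:
  4 × C: 2 H each → 8
  3 × C (aromatic): 1 H each → 3
  2 × N (aromatic): no H
  1 × C: 3 H
  1 × C (aromatic): no H
  Total hydrogens = 14.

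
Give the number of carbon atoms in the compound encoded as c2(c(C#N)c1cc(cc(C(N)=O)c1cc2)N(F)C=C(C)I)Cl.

15

The symbol for carbon appears 15 times in the SMILES. Lowercase c denotes aromatic carbon and counts toward C.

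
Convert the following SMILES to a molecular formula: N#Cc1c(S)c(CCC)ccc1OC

Heavy atoms from the SMILES: 11 C, 1 N, 1 O, 1 S.
Implicit hydrogens by atom environment:
  4 × C (aromatic): no H
  2 × C: 3 H each → 6
  2 × C: 2 H each → 4
  2 × C (aromatic): 1 H each → 2
  1 × C: no H
  1 × N: no H
  1 × O: no H
  1 × S: 1 H
  Total hydrogens = 13.
Molecular formula: C11H13NOS

C11H13NOS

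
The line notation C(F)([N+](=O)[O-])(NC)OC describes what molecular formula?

Heavy atoms from the SMILES: 3 C, 1 F, 2 N, 3 O.
Implicit hydrogens by atom environment:
  2 × C: 3 H each → 6
  2 × O: no H
  1 × C: no H
  1 × F: no H
  1 × N: 1 H
  1 × N (charge +1): no H
  1 × O (charge -1): no H
  Total hydrogens = 7.
Molecular formula: C3H7FN2O3

C3H7FN2O3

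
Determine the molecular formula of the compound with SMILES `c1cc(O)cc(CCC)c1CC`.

C11H16O

Heavy atoms from the SMILES: 11 C, 1 O.
Implicit hydrogens by atom environment:
  3 × C: 2 H each → 6
  3 × C (aromatic): 1 H each → 3
  3 × C (aromatic): no H
  2 × C: 3 H each → 6
  1 × O: 1 H
  Total hydrogens = 16.
Molecular formula: C11H16O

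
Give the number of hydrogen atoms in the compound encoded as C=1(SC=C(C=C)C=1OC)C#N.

Hydrogens are implicit in SMILES; fill each atom to its normal valence:
  3 × C (aromatic): no H
  1 × C: 3 H
  1 × C: 2 H
  1 × C (aromatic): 1 H
  1 × C: 1 H
  1 × C: no H
  1 × N: no H
  1 × O: no H
  1 × S (aromatic): no H
  Total hydrogens = 7.

7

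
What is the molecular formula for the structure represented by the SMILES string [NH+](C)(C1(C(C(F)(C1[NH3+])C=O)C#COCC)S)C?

Heavy atoms from the SMILES: 11 C, 1 F, 2 N, 2 O, 1 S.
Implicit hydrogens by atom environment:
  4 × C: no H
  3 × C: 3 H each → 9
  3 × C: 1 H each → 3
  2 × O: no H
  1 × C: 2 H
  1 × F: no H
  1 × N (charge +1): 3 H
  1 × N (charge +1): 1 H
  1 × S: 1 H
  Total hydrogens = 19.
Net charge +2.
Molecular formula: [C11H19FN2O2S]2+

[C11H19FN2O2S]2+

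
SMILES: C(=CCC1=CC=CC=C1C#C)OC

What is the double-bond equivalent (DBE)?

Molecular formula from the SMILES: C12H12O.
DoU = (2C + 2 + N − H − X)/2 = (2·12 + 2 + 0 − 12 − 0)/2 = 14/2 = 7.
(Structurally: 1 ring(s) + 6 π bond(s) = 7.)

7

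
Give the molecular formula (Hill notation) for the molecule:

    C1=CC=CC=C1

Heavy atoms from the SMILES: 6 C.
Implicit hydrogens by atom environment:
  6 × C (aromatic): 1 H each → 6
  Total hydrogens = 6.
Molecular formula: C6H6

C6H6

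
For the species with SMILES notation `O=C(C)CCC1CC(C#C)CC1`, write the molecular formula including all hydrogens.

Heavy atoms from the SMILES: 11 C, 1 O.
Implicit hydrogens by atom environment:
  5 × C: 2 H each → 10
  3 × C: 1 H each → 3
  2 × C: no H
  1 × C: 3 H
  1 × O: no H
  Total hydrogens = 16.
Molecular formula: C11H16O

C11H16O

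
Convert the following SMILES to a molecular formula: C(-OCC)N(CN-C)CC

C7H18N2O

Heavy atoms from the SMILES: 7 C, 2 N, 1 O.
Implicit hydrogens by atom environment:
  4 × C: 2 H each → 8
  3 × C: 3 H each → 9
  1 × N: 1 H
  1 × N: no H
  1 × O: no H
  Total hydrogens = 18.
Molecular formula: C7H18N2O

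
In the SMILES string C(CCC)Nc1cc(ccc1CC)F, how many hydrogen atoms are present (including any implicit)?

18

Hydrogens are implicit in SMILES; fill each atom to its normal valence:
  4 × C: 2 H each → 8
  3 × C (aromatic): 1 H each → 3
  3 × C (aromatic): no H
  2 × C: 3 H each → 6
  1 × F: no H
  1 × N: 1 H
  Total hydrogens = 18.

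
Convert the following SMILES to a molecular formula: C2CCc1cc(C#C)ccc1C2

Heavy atoms from the SMILES: 12 C.
Implicit hydrogens by atom environment:
  4 × C: 2 H each → 8
  3 × C (aromatic): 1 H each → 3
  3 × C (aromatic): no H
  1 × C: 1 H
  1 × C: no H
  Total hydrogens = 12.
Molecular formula: C12H12

C12H12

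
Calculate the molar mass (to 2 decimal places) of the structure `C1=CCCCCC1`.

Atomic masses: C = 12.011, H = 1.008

Molecular formula: C7H12.
M = 7×12.011 + 12×1.008 = 96.17 g/mol.

96.17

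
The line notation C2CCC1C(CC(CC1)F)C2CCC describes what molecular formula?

Heavy atoms from the SMILES: 13 C, 1 F.
Implicit hydrogens by atom environment:
  8 × C: 2 H each → 16
  4 × C: 1 H each → 4
  1 × C: 3 H
  1 × F: no H
  Total hydrogens = 23.
Molecular formula: C13H23F

C13H23F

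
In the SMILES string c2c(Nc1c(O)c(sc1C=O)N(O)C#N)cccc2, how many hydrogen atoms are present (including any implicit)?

Hydrogens are implicit in SMILES; fill each atom to its normal valence:
  5 × C (aromatic): 1 H each → 5
  5 × C (aromatic): no H
  2 × N: no H
  2 × O: 1 H each → 2
  1 × C: 1 H
  1 × C: no H
  1 × N: 1 H
  1 × O: no H
  1 × S (aromatic): no H
  Total hydrogens = 9.

9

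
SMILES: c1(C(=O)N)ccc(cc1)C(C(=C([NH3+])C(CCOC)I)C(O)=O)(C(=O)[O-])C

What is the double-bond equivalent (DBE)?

Molecular formula from the SMILES: C17H21IN2O6.
DoU = (2C + 2 + N − H − X)/2 = (2·17 + 2 + 2 − 21 − 1)/2 = 16/2 = 8.
(Structurally: 1 ring(s) + 7 π bond(s) = 8.)

8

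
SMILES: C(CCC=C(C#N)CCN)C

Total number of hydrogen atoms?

16

Hydrogens are implicit in SMILES; fill each atom to its normal valence:
  5 × C: 2 H each → 10
  2 × C: no H
  1 × C: 3 H
  1 × C: 1 H
  1 × N: 2 H
  1 × N: no H
  Total hydrogens = 16.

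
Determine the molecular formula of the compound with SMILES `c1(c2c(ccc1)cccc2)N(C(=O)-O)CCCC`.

C15H17NO2

Heavy atoms from the SMILES: 15 C, 1 N, 2 O.
Implicit hydrogens by atom environment:
  7 × C (aromatic): 1 H each → 7
  3 × C: 2 H each → 6
  3 × C (aromatic): no H
  1 × C: 3 H
  1 × C: no H
  1 × N: no H
  1 × O: 1 H
  1 × O: no H
  Total hydrogens = 17.
Molecular formula: C15H17NO2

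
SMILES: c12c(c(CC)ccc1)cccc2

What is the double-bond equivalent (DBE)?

Molecular formula from the SMILES: C12H12.
DoU = (2C + 2 + N − H − X)/2 = (2·12 + 2 + 0 − 12 − 0)/2 = 14/2 = 7.
(Structurally: 2 ring(s) + 5 π bond(s) = 7.)

7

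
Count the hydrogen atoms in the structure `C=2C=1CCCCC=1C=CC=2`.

12

Hydrogens are implicit in SMILES; fill each atom to its normal valence:
  4 × C: 2 H each → 8
  4 × C (aromatic): 1 H each → 4
  2 × C (aromatic): no H
  Total hydrogens = 12.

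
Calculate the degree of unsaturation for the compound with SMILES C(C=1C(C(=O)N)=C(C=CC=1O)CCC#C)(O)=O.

8

Molecular formula from the SMILES: C12H11NO4.
DoU = (2C + 2 + N − H − X)/2 = (2·12 + 2 + 1 − 11 − 0)/2 = 16/2 = 8.
(Structurally: 1 ring(s) + 7 π bond(s) = 8.)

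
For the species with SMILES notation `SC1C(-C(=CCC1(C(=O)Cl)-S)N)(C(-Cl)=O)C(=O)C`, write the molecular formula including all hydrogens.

Heavy atoms from the SMILES: 10 C, 2 Cl, 1 N, 3 O, 2 S.
Implicit hydrogens by atom environment:
  6 × C: no H
  3 × O: no H
  2 × C: 1 H each → 2
  2 × Cl: no H
  2 × S: 1 H each → 2
  1 × C: 3 H
  1 × C: 2 H
  1 × N: 2 H
  Total hydrogens = 11.
Molecular formula: C10H11Cl2NO3S2

C10H11Cl2NO3S2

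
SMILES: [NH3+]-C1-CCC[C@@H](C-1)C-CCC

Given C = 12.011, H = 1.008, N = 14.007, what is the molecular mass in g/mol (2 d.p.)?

156.29

Molecular formula: C10H22N+.
M = 10×12.011 + 22×1.008 + 1×14.007 = 156.29 g/mol.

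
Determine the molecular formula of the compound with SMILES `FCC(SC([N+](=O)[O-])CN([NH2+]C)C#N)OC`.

Heavy atoms from the SMILES: 7 C, 1 F, 4 N, 3 O, 1 S.
Implicit hydrogens by atom environment:
  2 × C: 3 H each → 6
  2 × C: 2 H each → 4
  2 × C: 1 H each → 2
  2 × N: no H
  2 × O: no H
  1 × C: no H
  1 × F: no H
  1 × N (charge +1): 2 H
  1 × N (charge +1): no H
  1 × O (charge -1): no H
  1 × S: no H
  Total hydrogens = 14.
Net charge +1.
Molecular formula: C7H14FN4O3S+

C7H14FN4O3S+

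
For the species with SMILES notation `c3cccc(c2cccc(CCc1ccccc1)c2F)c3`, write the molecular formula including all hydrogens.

Heavy atoms from the SMILES: 20 C, 1 F.
Implicit hydrogens by atom environment:
  13 × C (aromatic): 1 H each → 13
  5 × C (aromatic): no H
  2 × C: 2 H each → 4
  1 × F: no H
  Total hydrogens = 17.
Molecular formula: C20H17F

C20H17F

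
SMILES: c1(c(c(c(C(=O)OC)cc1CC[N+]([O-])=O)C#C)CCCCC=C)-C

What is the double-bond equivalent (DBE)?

9

Molecular formula from the SMILES: C19H23NO4.
DoU = (2C + 2 + N − H − X)/2 = (2·19 + 2 + 1 − 23 − 0)/2 = 18/2 = 9.
(Structurally: 1 ring(s) + 8 π bond(s) = 9.)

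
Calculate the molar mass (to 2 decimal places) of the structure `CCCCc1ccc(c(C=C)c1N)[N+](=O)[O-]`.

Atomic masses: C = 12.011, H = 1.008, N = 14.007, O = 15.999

Molecular formula: C12H16N2O2.
M = 12×12.011 + 16×1.008 + 2×14.007 + 2×15.999 = 220.27 g/mol.

220.27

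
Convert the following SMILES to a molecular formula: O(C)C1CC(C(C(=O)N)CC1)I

Heavy atoms from the SMILES: 8 C, 1 I, 1 N, 2 O.
Implicit hydrogens by atom environment:
  3 × C: 2 H each → 6
  3 × C: 1 H each → 3
  2 × O: no H
  1 × C: 3 H
  1 × C: no H
  1 × I: no H
  1 × N: 2 H
  Total hydrogens = 14.
Molecular formula: C8H14INO2

C8H14INO2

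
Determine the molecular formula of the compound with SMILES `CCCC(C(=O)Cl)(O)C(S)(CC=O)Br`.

C8H12BrClO3S

Heavy atoms from the SMILES: 1 Br, 8 C, 1 Cl, 3 O, 1 S.
Implicit hydrogens by atom environment:
  3 × C: 2 H each → 6
  3 × C: no H
  2 × O: no H
  1 × Br: no H
  1 × C: 3 H
  1 × C: 1 H
  1 × Cl: no H
  1 × O: 1 H
  1 × S: 1 H
  Total hydrogens = 12.
Molecular formula: C8H12BrClO3S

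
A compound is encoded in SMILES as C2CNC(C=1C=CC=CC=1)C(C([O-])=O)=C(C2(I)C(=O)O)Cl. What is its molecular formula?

Heavy atoms from the SMILES: 14 C, 1 Cl, 1 I, 1 N, 4 O.
Implicit hydrogens by atom environment:
  5 × C (aromatic): 1 H each → 5
  5 × C: no H
  2 × C: 2 H each → 4
  2 × O: no H
  1 × C: 1 H
  1 × C (aromatic): no H
  1 × Cl: no H
  1 × I: no H
  1 × N: 1 H
  1 × O: 1 H
  1 × O (charge -1): no H
  Total hydrogens = 12.
Net charge -1.
Molecular formula: C14H12ClINO4-

C14H12ClINO4-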